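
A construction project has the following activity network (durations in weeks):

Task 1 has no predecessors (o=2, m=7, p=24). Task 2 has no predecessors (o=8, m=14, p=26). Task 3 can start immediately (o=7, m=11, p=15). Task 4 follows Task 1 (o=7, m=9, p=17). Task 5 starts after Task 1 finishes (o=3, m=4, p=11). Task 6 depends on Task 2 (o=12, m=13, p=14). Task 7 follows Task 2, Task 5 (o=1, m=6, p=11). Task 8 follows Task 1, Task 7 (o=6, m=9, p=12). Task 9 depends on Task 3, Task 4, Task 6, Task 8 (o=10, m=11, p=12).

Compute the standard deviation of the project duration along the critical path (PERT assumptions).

3.59 weeks

te_Task 1 = (2 + 4·7 + 24)/6 = 54/6 = 9; σ²_Task 1 = ((24−2)/6)² = 13.444
te_Task 2 = (8 + 4·14 + 26)/6 = 90/6 = 15; σ²_Task 2 = ((26−8)/6)² = 9.000
te_Task 3 = (7 + 4·11 + 15)/6 = 66/6 = 11; σ²_Task 3 = ((15−7)/6)² = 1.778
te_Task 4 = (7 + 4·9 + 17)/6 = 60/6 = 10; σ²_Task 4 = ((17−7)/6)² = 2.778
te_Task 5 = (3 + 4·4 + 11)/6 = 30/6 = 5; σ²_Task 5 = ((11−3)/6)² = 1.778
te_Task 6 = (12 + 4·13 + 14)/6 = 78/6 = 13; σ²_Task 6 = ((14−12)/6)² = 0.111
te_Task 7 = (1 + 4·6 + 11)/6 = 36/6 = 6; σ²_Task 7 = ((11−1)/6)² = 2.778
te_Task 8 = (6 + 4·9 + 12)/6 = 54/6 = 9; σ²_Task 8 = ((12−6)/6)² = 1.000
te_Task 9 = (10 + 4·11 + 12)/6 = 66/6 = 11; σ²_Task 9 = ((12−10)/6)² = 0.111

Forward pass:
ES_Task 1 = 0; EF_Task 1 = 9
ES_Task 2 = 0; EF_Task 2 = 15
ES_Task 3 = 0; EF_Task 3 = 11
ES_Task 4 = 9; EF_Task 4 = 9+10 = 19
ES_Task 5 = 9; EF_Task 5 = 9+5 = 14
ES_Task 6 = 15; EF_Task 6 = 15+13 = 28
ES_Task 7 = max(EF_Task 2=15, EF_Task 5=14) = 15; EF_Task 7 = 15+6 = 21
ES_Task 8 = max(EF_Task 1=9, EF_Task 7=21) = 21; EF_Task 8 = 21+9 = 30
ES_Task 9 = max(EF_Task 3=11, EF_Task 4=19, EF_Task 6=28, EF_Task 8=30) = 30; EF_Task 9 = 30+11 = 41
Expected project duration μ = 41 weeks. Critical path: Task 2 → Task 7 → Task 8 → Task 9.

Variance along critical path = 9.000 + 2.778 + 1.000 + 0.111 = 12.889
σ = √12.889 = 3.590 weeks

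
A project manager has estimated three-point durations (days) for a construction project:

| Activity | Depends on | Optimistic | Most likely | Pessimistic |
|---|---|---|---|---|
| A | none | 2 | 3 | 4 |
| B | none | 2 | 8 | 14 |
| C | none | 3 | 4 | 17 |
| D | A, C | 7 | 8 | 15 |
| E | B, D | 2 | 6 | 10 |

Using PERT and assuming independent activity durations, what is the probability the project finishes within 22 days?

te_A = (2 + 4·3 + 4)/6 = 18/6 = 3; σ²_A = ((4−2)/6)² = 0.111
te_B = (2 + 4·8 + 14)/6 = 48/6 = 8; σ²_B = ((14−2)/6)² = 4.000
te_C = (3 + 4·4 + 17)/6 = 36/6 = 6; σ²_C = ((17−3)/6)² = 5.444
te_D = (7 + 4·8 + 15)/6 = 54/6 = 9; σ²_D = ((15−7)/6)² = 1.778
te_E = (2 + 4·6 + 10)/6 = 36/6 = 6; σ²_E = ((10−2)/6)² = 1.778

Forward pass:
ES_A = 0; EF_A = 3
ES_B = 0; EF_B = 8
ES_C = 0; EF_C = 6
ES_D = max(EF_A=3, EF_C=6) = 6; EF_D = 6+9 = 15
ES_E = max(EF_B=8, EF_D=15) = 15; EF_E = 15+6 = 21
Expected project duration μ = 21 days. Critical path: C → D → E.

Variance along critical path = 5.444 + 1.778 + 1.778 = 9.000; σ = √9.000 = 3.000 days.
Z = (22 − 21) / 3.000 = 0.333
P(T ≤ 22) = Φ(0.333) ≈ 0.631

0.631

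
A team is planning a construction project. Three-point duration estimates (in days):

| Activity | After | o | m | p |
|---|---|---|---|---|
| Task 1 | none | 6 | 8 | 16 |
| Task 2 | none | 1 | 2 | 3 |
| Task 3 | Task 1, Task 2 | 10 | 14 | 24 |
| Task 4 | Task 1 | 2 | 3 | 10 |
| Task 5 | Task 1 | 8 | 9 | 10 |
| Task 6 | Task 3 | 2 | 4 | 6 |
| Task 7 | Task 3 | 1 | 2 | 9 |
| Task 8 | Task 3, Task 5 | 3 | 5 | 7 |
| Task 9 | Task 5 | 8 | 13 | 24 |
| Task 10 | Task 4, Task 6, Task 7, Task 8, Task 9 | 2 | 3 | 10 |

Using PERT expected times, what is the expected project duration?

36 days

te_Task 1 = (6 + 4·8 + 16)/6 = 54/6 = 9
te_Task 2 = (1 + 4·2 + 3)/6 = 12/6 = 2
te_Task 3 = (10 + 4·14 + 24)/6 = 90/6 = 15
te_Task 4 = (2 + 4·3 + 10)/6 = 24/6 = 4
te_Task 5 = (8 + 4·9 + 10)/6 = 54/6 = 9
te_Task 6 = (2 + 4·4 + 6)/6 = 24/6 = 4
te_Task 7 = (1 + 4·2 + 9)/6 = 18/6 = 3
te_Task 8 = (3 + 4·5 + 7)/6 = 30/6 = 5
te_Task 9 = (8 + 4·13 + 24)/6 = 84/6 = 14
te_Task 10 = (2 + 4·3 + 10)/6 = 24/6 = 4

Forward pass:
ES_Task 1 = 0; EF_Task 1 = 9
ES_Task 2 = 0; EF_Task 2 = 2
ES_Task 3 = max(EF_Task 1=9, EF_Task 2=2) = 9; EF_Task 3 = 9+15 = 24
ES_Task 4 = 9; EF_Task 4 = 9+4 = 13
ES_Task 5 = 9; EF_Task 5 = 9+9 = 18
ES_Task 6 = 24; EF_Task 6 = 24+4 = 28
ES_Task 7 = 24; EF_Task 7 = 24+3 = 27
ES_Task 8 = max(EF_Task 3=24, EF_Task 5=18) = 24; EF_Task 8 = 24+5 = 29
ES_Task 9 = 18; EF_Task 9 = 18+14 = 32
ES_Task 10 = max(EF_Task 4=13, EF_Task 6=28, EF_Task 7=27, EF_Task 8=29, EF_Task 9=32) = 32; EF_Task 10 = 32+4 = 36
Expected project duration μ = 36 days. Critical path: Task 1 → Task 5 → Task 9 → Task 10.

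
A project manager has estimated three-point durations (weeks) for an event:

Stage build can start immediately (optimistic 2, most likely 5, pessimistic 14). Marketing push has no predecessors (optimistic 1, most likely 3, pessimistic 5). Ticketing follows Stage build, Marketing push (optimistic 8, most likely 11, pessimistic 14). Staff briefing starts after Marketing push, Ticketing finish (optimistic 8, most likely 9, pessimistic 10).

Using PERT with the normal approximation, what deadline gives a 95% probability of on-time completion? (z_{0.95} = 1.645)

29.7 weeks

te_Stage build = (2 + 4·5 + 14)/6 = 36/6 = 6; σ²_Stage build = ((14−2)/6)² = 4.000
te_Marketing push = (1 + 4·3 + 5)/6 = 18/6 = 3; σ²_Marketing push = ((5−1)/6)² = 0.444
te_Ticketing = (8 + 4·11 + 14)/6 = 66/6 = 11; σ²_Ticketing = ((14−8)/6)² = 1.000
te_Staff briefing = (8 + 4·9 + 10)/6 = 54/6 = 9; σ²_Staff briefing = ((10−8)/6)² = 0.111

Forward pass:
ES_Stage build = 0; EF_Stage build = 6
ES_Marketing push = 0; EF_Marketing push = 3
ES_Ticketing = max(EF_Stage build=6, EF_Marketing push=3) = 6; EF_Ticketing = 6+11 = 17
ES_Staff briefing = max(EF_Marketing push=3, EF_Ticketing=17) = 17; EF_Staff briefing = 17+9 = 26
Expected project duration μ = 26 weeks. Critical path: Stage build → Ticketing → Staff briefing.

Variance along critical path = 4.000 + 1.000 + 0.111 = 5.111; σ = 2.261 weeks.
D = μ + z·σ = 26 + 1.645·2.261 = 29.7 weeks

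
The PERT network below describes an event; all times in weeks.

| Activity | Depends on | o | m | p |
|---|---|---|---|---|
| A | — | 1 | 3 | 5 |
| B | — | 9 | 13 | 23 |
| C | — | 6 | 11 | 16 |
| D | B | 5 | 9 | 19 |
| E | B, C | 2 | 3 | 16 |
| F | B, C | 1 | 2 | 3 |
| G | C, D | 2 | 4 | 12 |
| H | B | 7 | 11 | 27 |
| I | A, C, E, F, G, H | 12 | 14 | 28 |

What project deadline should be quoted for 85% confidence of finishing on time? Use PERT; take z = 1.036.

te_A = (1 + 4·3 + 5)/6 = 18/6 = 3; σ²_A = ((5−1)/6)² = 0.444
te_B = (9 + 4·13 + 23)/6 = 84/6 = 14; σ²_B = ((23−9)/6)² = 5.444
te_C = (6 + 4·11 + 16)/6 = 66/6 = 11; σ²_C = ((16−6)/6)² = 2.778
te_D = (5 + 4·9 + 19)/6 = 60/6 = 10; σ²_D = ((19−5)/6)² = 5.444
te_E = (2 + 4·3 + 16)/6 = 30/6 = 5; σ²_E = ((16−2)/6)² = 5.444
te_F = (1 + 4·2 + 3)/6 = 12/6 = 2; σ²_F = ((3−1)/6)² = 0.111
te_G = (2 + 4·4 + 12)/6 = 30/6 = 5; σ²_G = ((12−2)/6)² = 2.778
te_H = (7 + 4·11 + 27)/6 = 78/6 = 13; σ²_H = ((27−7)/6)² = 11.111
te_I = (12 + 4·14 + 28)/6 = 96/6 = 16; σ²_I = ((28−12)/6)² = 7.111

Forward pass:
ES_A = 0; EF_A = 3
ES_B = 0; EF_B = 14
ES_C = 0; EF_C = 11
ES_D = 14; EF_D = 14+10 = 24
ES_E = max(EF_B=14, EF_C=11) = 14; EF_E = 14+5 = 19
ES_F = max(EF_B=14, EF_C=11) = 14; EF_F = 14+2 = 16
ES_G = max(EF_C=11, EF_D=24) = 24; EF_G = 24+5 = 29
ES_H = 14; EF_H = 14+13 = 27
ES_I = max(EF_A=3, EF_C=11, EF_E=19, EF_F=16, EF_G=29, EF_H=27) = 29; EF_I = 29+16 = 45
Expected project duration μ = 45 weeks. Critical path: B → D → G → I.

Variance along critical path = 5.444 + 5.444 + 2.778 + 7.111 = 20.778; σ = 4.558 weeks.
D = μ + z·σ = 45 + 1.036·4.558 = 49.7 weeks

49.7 weeks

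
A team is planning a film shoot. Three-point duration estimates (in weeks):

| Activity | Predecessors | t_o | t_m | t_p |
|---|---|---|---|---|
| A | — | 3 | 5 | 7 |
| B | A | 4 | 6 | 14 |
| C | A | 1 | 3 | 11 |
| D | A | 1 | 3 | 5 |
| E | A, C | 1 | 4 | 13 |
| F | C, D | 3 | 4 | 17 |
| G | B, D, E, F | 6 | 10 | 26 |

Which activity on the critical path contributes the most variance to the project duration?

te_A = (3 + 4·5 + 7)/6 = 30/6 = 5; σ²_A = ((7−3)/6)² = 0.444
te_B = (4 + 4·6 + 14)/6 = 42/6 = 7; σ²_B = ((14−4)/6)² = 2.778
te_C = (1 + 4·3 + 11)/6 = 24/6 = 4; σ²_C = ((11−1)/6)² = 2.778
te_D = (1 + 4·3 + 5)/6 = 18/6 = 3; σ²_D = ((5−1)/6)² = 0.444
te_E = (1 + 4·4 + 13)/6 = 30/6 = 5; σ²_E = ((13−1)/6)² = 4.000
te_F = (3 + 4·4 + 17)/6 = 36/6 = 6; σ²_F = ((17−3)/6)² = 5.444
te_G = (6 + 4·10 + 26)/6 = 72/6 = 12; σ²_G = ((26−6)/6)² = 11.111

Forward pass:
ES_A = 0; EF_A = 5
ES_B = 5; EF_B = 5+7 = 12
ES_C = 5; EF_C = 5+4 = 9
ES_D = 5; EF_D = 5+3 = 8
ES_E = max(EF_A=5, EF_C=9) = 9; EF_E = 9+5 = 14
ES_F = max(EF_C=9, EF_D=8) = 9; EF_F = 9+6 = 15
ES_G = max(EF_B=12, EF_D=8, EF_E=14, EF_F=15) = 15; EF_G = 15+12 = 27
Expected project duration μ = 27 weeks. Critical path: A → C → F → G.

Variances on critical path: σ²_A=0.444, σ²_C=2.778, σ²_F=5.444, σ²_G=11.111.
Largest is σ²_G = 11.111.

G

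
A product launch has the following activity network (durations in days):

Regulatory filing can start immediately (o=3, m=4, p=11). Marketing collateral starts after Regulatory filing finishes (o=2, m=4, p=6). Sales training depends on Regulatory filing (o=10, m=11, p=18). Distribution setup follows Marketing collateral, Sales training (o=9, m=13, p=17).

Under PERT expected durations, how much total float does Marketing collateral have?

te_Regulatory filing = (3 + 4·4 + 11)/6 = 30/6 = 5
te_Marketing collateral = (2 + 4·4 + 6)/6 = 24/6 = 4
te_Sales training = (10 + 4·11 + 18)/6 = 72/6 = 12
te_Distribution setup = (9 + 4·13 + 17)/6 = 78/6 = 13

Forward pass:
ES_Regulatory filing = 0; EF_Regulatory filing = 5
ES_Marketing collateral = 5; EF_Marketing collateral = 5+4 = 9
ES_Sales training = 5; EF_Sales training = 5+12 = 17
ES_Distribution setup = max(EF_Marketing collateral=9, EF_Sales training=17) = 17; EF_Distribution setup = 17+13 = 30
Expected project duration μ = 30 days. Critical path: Regulatory filing → Sales training → Distribution setup.

Backward pass:
LF_Distribution setup = 30; LS_Distribution setup = 30−13 = 17
LF_Sales training = LS_Distribution setup = 17; LS_Sales training = 17−12 = 5
LF_Marketing collateral = LS_Distribution setup = 17; LS_Marketing collateral = 17−4 = 13
LF_Regulatory filing = min(LS_Marketing collateral=13, LS_Sales training=5) = 5; LS_Regulatory filing = 5−5 = 0
Slack_Marketing collateral = LS_Marketing collateral − ES_Marketing collateral = 13 − 5 = 8

8 days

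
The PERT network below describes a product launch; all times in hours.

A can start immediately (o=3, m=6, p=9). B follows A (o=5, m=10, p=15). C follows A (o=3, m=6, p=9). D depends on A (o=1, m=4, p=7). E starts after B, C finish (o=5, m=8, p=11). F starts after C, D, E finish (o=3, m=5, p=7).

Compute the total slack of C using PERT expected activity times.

4 hours

te_A = (3 + 4·6 + 9)/6 = 36/6 = 6
te_B = (5 + 4·10 + 15)/6 = 60/6 = 10
te_C = (3 + 4·6 + 9)/6 = 36/6 = 6
te_D = (1 + 4·4 + 7)/6 = 24/6 = 4
te_E = (5 + 4·8 + 11)/6 = 48/6 = 8
te_F = (3 + 4·5 + 7)/6 = 30/6 = 5

Forward pass:
ES_A = 0; EF_A = 6
ES_B = 6; EF_B = 6+10 = 16
ES_C = 6; EF_C = 6+6 = 12
ES_D = 6; EF_D = 6+4 = 10
ES_E = max(EF_B=16, EF_C=12) = 16; EF_E = 16+8 = 24
ES_F = max(EF_C=12, EF_D=10, EF_E=24) = 24; EF_F = 24+5 = 29
Expected project duration μ = 29 hours. Critical path: A → B → E → F.

Backward pass:
LF_F = 29; LS_F = 29−5 = 24
LF_E = LS_F = 24; LS_E = 24−8 = 16
LF_D = LS_F = 24; LS_D = 24−4 = 20
LF_C = min(LS_E=16, LS_F=24) = 16; LS_C = 16−6 = 10
LF_B = LS_E = 16; LS_B = 16−10 = 6
LF_A = min(LS_B=6, LS_C=10, LS_D=20) = 6; LS_A = 6−6 = 0
Slack_C = LS_C − ES_C = 10 − 6 = 4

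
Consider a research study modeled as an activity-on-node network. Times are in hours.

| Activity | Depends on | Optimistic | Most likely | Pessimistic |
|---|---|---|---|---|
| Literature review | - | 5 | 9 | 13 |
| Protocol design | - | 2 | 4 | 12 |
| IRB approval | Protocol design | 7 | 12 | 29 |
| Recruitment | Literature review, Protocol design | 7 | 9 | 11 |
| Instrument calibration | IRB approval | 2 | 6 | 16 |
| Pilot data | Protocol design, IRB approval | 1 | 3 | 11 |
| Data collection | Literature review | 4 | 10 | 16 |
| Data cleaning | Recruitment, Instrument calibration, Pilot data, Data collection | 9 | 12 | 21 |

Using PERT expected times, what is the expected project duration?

39 hours

te_Literature review = (5 + 4·9 + 13)/6 = 54/6 = 9
te_Protocol design = (2 + 4·4 + 12)/6 = 30/6 = 5
te_IRB approval = (7 + 4·12 + 29)/6 = 84/6 = 14
te_Recruitment = (7 + 4·9 + 11)/6 = 54/6 = 9
te_Instrument calibration = (2 + 4·6 + 16)/6 = 42/6 = 7
te_Pilot data = (1 + 4·3 + 11)/6 = 24/6 = 4
te_Data collection = (4 + 4·10 + 16)/6 = 60/6 = 10
te_Data cleaning = (9 + 4·12 + 21)/6 = 78/6 = 13

Forward pass:
ES_Literature review = 0; EF_Literature review = 9
ES_Protocol design = 0; EF_Protocol design = 5
ES_IRB approval = 5; EF_IRB approval = 5+14 = 19
ES_Recruitment = max(EF_Literature review=9, EF_Protocol design=5) = 9; EF_Recruitment = 9+9 = 18
ES_Instrument calibration = 19; EF_Instrument calibration = 19+7 = 26
ES_Pilot data = max(EF_Protocol design=5, EF_IRB approval=19) = 19; EF_Pilot data = 19+4 = 23
ES_Data collection = 9; EF_Data collection = 9+10 = 19
ES_Data cleaning = max(EF_Recruitment=18, EF_Instrument calibration=26, EF_Pilot data=23, EF_Data collection=19) = 26; EF_Data cleaning = 26+13 = 39
Expected project duration μ = 39 hours. Critical path: Protocol design → IRB approval → Instrument calibration → Data cleaning.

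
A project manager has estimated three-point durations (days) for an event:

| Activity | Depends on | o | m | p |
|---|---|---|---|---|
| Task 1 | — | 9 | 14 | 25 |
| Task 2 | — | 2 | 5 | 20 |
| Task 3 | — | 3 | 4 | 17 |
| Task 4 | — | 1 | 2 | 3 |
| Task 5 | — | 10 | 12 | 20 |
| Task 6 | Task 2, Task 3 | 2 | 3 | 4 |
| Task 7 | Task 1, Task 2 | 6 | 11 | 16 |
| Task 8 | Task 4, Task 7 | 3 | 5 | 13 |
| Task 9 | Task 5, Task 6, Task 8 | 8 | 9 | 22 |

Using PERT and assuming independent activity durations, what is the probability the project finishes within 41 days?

0.319

te_Task 1 = (9 + 4·14 + 25)/6 = 90/6 = 15; σ²_Task 1 = ((25−9)/6)² = 7.111
te_Task 2 = (2 + 4·5 + 20)/6 = 42/6 = 7; σ²_Task 2 = ((20−2)/6)² = 9.000
te_Task 3 = (3 + 4·4 + 17)/6 = 36/6 = 6; σ²_Task 3 = ((17−3)/6)² = 5.444
te_Task 4 = (1 + 4·2 + 3)/6 = 12/6 = 2; σ²_Task 4 = ((3−1)/6)² = 0.111
te_Task 5 = (10 + 4·12 + 20)/6 = 78/6 = 13; σ²_Task 5 = ((20−10)/6)² = 2.778
te_Task 6 = (2 + 4·3 + 4)/6 = 18/6 = 3; σ²_Task 6 = ((4−2)/6)² = 0.111
te_Task 7 = (6 + 4·11 + 16)/6 = 66/6 = 11; σ²_Task 7 = ((16−6)/6)² = 2.778
te_Task 8 = (3 + 4·5 + 13)/6 = 36/6 = 6; σ²_Task 8 = ((13−3)/6)² = 2.778
te_Task 9 = (8 + 4·9 + 22)/6 = 66/6 = 11; σ²_Task 9 = ((22−8)/6)² = 5.444

Forward pass:
ES_Task 1 = 0; EF_Task 1 = 15
ES_Task 2 = 0; EF_Task 2 = 7
ES_Task 3 = 0; EF_Task 3 = 6
ES_Task 4 = 0; EF_Task 4 = 2
ES_Task 5 = 0; EF_Task 5 = 13
ES_Task 6 = max(EF_Task 2=7, EF_Task 3=6) = 7; EF_Task 6 = 7+3 = 10
ES_Task 7 = max(EF_Task 1=15, EF_Task 2=7) = 15; EF_Task 7 = 15+11 = 26
ES_Task 8 = max(EF_Task 4=2, EF_Task 7=26) = 26; EF_Task 8 = 26+6 = 32
ES_Task 9 = max(EF_Task 5=13, EF_Task 6=10, EF_Task 8=32) = 32; EF_Task 9 = 32+11 = 43
Expected project duration μ = 43 days. Critical path: Task 1 → Task 7 → Task 8 → Task 9.

Variance along critical path = 7.111 + 2.778 + 2.778 + 5.444 = 18.111; σ = √18.111 = 4.256 days.
Z = (41 − 43) / 4.256 = -0.470
P(T ≤ 41) = Φ(-0.470) ≈ 0.319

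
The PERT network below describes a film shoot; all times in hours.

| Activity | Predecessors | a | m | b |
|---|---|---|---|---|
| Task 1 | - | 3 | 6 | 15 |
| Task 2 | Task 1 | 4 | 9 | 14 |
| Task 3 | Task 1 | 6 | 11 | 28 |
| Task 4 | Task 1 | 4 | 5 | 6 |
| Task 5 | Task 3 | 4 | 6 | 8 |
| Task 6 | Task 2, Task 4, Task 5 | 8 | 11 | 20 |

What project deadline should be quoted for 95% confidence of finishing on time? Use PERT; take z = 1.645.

te_Task 1 = (3 + 4·6 + 15)/6 = 42/6 = 7; σ²_Task 1 = ((15−3)/6)² = 4.000
te_Task 2 = (4 + 4·9 + 14)/6 = 54/6 = 9; σ²_Task 2 = ((14−4)/6)² = 2.778
te_Task 3 = (6 + 4·11 + 28)/6 = 78/6 = 13; σ²_Task 3 = ((28−6)/6)² = 13.444
te_Task 4 = (4 + 4·5 + 6)/6 = 30/6 = 5; σ²_Task 4 = ((6−4)/6)² = 0.111
te_Task 5 = (4 + 4·6 + 8)/6 = 36/6 = 6; σ²_Task 5 = ((8−4)/6)² = 0.444
te_Task 6 = (8 + 4·11 + 20)/6 = 72/6 = 12; σ²_Task 6 = ((20−8)/6)² = 4.000

Forward pass:
ES_Task 1 = 0; EF_Task 1 = 7
ES_Task 2 = 7; EF_Task 2 = 7+9 = 16
ES_Task 3 = 7; EF_Task 3 = 7+13 = 20
ES_Task 4 = 7; EF_Task 4 = 7+5 = 12
ES_Task 5 = 20; EF_Task 5 = 20+6 = 26
ES_Task 6 = max(EF_Task 2=16, EF_Task 4=12, EF_Task 5=26) = 26; EF_Task 6 = 26+12 = 38
Expected project duration μ = 38 hours. Critical path: Task 1 → Task 3 → Task 5 → Task 6.

Variance along critical path = 4.000 + 13.444 + 0.444 + 4.000 = 21.889; σ = 4.679 hours.
D = μ + z·σ = 38 + 1.645·4.679 = 45.7 hours

45.7 hours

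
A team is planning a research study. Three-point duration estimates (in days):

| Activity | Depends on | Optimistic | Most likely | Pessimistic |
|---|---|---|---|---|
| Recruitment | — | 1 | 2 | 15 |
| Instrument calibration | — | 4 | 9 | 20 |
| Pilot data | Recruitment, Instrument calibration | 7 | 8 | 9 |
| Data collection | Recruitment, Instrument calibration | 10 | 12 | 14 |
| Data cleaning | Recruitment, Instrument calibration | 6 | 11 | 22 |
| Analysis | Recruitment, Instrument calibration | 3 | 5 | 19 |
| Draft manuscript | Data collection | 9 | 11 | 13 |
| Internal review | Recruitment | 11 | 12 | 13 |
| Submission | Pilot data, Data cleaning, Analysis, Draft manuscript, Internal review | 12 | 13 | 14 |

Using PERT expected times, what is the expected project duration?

46 days

te_Recruitment = (1 + 4·2 + 15)/6 = 24/6 = 4
te_Instrument calibration = (4 + 4·9 + 20)/6 = 60/6 = 10
te_Pilot data = (7 + 4·8 + 9)/6 = 48/6 = 8
te_Data collection = (10 + 4·12 + 14)/6 = 72/6 = 12
te_Data cleaning = (6 + 4·11 + 22)/6 = 72/6 = 12
te_Analysis = (3 + 4·5 + 19)/6 = 42/6 = 7
te_Draft manuscript = (9 + 4·11 + 13)/6 = 66/6 = 11
te_Internal review = (11 + 4·12 + 13)/6 = 72/6 = 12
te_Submission = (12 + 4·13 + 14)/6 = 78/6 = 13

Forward pass:
ES_Recruitment = 0; EF_Recruitment = 4
ES_Instrument calibration = 0; EF_Instrument calibration = 10
ES_Pilot data = max(EF_Recruitment=4, EF_Instrument calibration=10) = 10; EF_Pilot data = 10+8 = 18
ES_Data collection = max(EF_Recruitment=4, EF_Instrument calibration=10) = 10; EF_Data collection = 10+12 = 22
ES_Data cleaning = max(EF_Recruitment=4, EF_Instrument calibration=10) = 10; EF_Data cleaning = 10+12 = 22
ES_Analysis = max(EF_Recruitment=4, EF_Instrument calibration=10) = 10; EF_Analysis = 10+7 = 17
ES_Draft manuscript = 22; EF_Draft manuscript = 22+11 = 33
ES_Internal review = 4; EF_Internal review = 4+12 = 16
ES_Submission = max(EF_Pilot data=18, EF_Data cleaning=22, EF_Analysis=17, EF_Draft manuscript=33, EF_Internal review=16) = 33; EF_Submission = 33+13 = 46
Expected project duration μ = 46 days. Critical path: Instrument calibration → Data collection → Draft manuscript → Submission.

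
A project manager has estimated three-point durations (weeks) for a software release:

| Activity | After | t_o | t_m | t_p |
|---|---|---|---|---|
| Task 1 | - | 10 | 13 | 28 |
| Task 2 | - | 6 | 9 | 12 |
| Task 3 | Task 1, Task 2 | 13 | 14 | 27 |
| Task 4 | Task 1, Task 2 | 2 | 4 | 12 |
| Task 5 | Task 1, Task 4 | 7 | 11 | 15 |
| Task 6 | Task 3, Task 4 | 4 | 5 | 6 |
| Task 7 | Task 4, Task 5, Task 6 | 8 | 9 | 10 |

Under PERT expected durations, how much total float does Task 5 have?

5 weeks

te_Task 1 = (10 + 4·13 + 28)/6 = 90/6 = 15
te_Task 2 = (6 + 4·9 + 12)/6 = 54/6 = 9
te_Task 3 = (13 + 4·14 + 27)/6 = 96/6 = 16
te_Task 4 = (2 + 4·4 + 12)/6 = 30/6 = 5
te_Task 5 = (7 + 4·11 + 15)/6 = 66/6 = 11
te_Task 6 = (4 + 4·5 + 6)/6 = 30/6 = 5
te_Task 7 = (8 + 4·9 + 10)/6 = 54/6 = 9

Forward pass:
ES_Task 1 = 0; EF_Task 1 = 15
ES_Task 2 = 0; EF_Task 2 = 9
ES_Task 3 = max(EF_Task 1=15, EF_Task 2=9) = 15; EF_Task 3 = 15+16 = 31
ES_Task 4 = max(EF_Task 1=15, EF_Task 2=9) = 15; EF_Task 4 = 15+5 = 20
ES_Task 5 = max(EF_Task 1=15, EF_Task 4=20) = 20; EF_Task 5 = 20+11 = 31
ES_Task 6 = max(EF_Task 3=31, EF_Task 4=20) = 31; EF_Task 6 = 31+5 = 36
ES_Task 7 = max(EF_Task 4=20, EF_Task 5=31, EF_Task 6=36) = 36; EF_Task 7 = 36+9 = 45
Expected project duration μ = 45 weeks. Critical path: Task 1 → Task 3 → Task 6 → Task 7.

Backward pass:
LF_Task 7 = 45; LS_Task 7 = 45−9 = 36
LF_Task 6 = LS_Task 7 = 36; LS_Task 6 = 36−5 = 31
LF_Task 5 = LS_Task 7 = 36; LS_Task 5 = 36−11 = 25
LF_Task 4 = min(LS_Task 5=25, LS_Task 6=31, LS_Task 7=36) = 25; LS_Task 4 = 25−5 = 20
LF_Task 3 = LS_Task 6 = 31; LS_Task 3 = 31−16 = 15
LF_Task 2 = min(LS_Task 3=15, LS_Task 4=20) = 15; LS_Task 2 = 15−9 = 6
LF_Task 1 = min(LS_Task 3=15, LS_Task 4=20, LS_Task 5=25) = 15; LS_Task 1 = 15−15 = 0
Slack_Task 5 = LS_Task 5 − ES_Task 5 = 25 − 20 = 5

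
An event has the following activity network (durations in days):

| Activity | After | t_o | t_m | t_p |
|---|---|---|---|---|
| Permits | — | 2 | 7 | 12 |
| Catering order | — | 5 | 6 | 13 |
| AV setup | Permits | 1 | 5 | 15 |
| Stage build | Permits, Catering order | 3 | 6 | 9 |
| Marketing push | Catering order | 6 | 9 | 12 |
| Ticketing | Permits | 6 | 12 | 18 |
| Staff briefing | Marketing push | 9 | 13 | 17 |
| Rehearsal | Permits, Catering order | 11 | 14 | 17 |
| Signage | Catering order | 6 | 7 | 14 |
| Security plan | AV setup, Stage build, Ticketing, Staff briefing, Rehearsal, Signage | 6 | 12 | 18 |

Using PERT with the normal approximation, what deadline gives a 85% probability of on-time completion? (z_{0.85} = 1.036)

44.0 days

te_Permits = (2 + 4·7 + 12)/6 = 42/6 = 7; σ²_Permits = ((12−2)/6)² = 2.778
te_Catering order = (5 + 4·6 + 13)/6 = 42/6 = 7; σ²_Catering order = ((13−5)/6)² = 1.778
te_AV setup = (1 + 4·5 + 15)/6 = 36/6 = 6; σ²_AV setup = ((15−1)/6)² = 5.444
te_Stage build = (3 + 4·6 + 9)/6 = 36/6 = 6; σ²_Stage build = ((9−3)/6)² = 1.000
te_Marketing push = (6 + 4·9 + 12)/6 = 54/6 = 9; σ²_Marketing push = ((12−6)/6)² = 1.000
te_Ticketing = (6 + 4·12 + 18)/6 = 72/6 = 12; σ²_Ticketing = ((18−6)/6)² = 4.000
te_Staff briefing = (9 + 4·13 + 17)/6 = 78/6 = 13; σ²_Staff briefing = ((17−9)/6)² = 1.778
te_Rehearsal = (11 + 4·14 + 17)/6 = 84/6 = 14; σ²_Rehearsal = ((17−11)/6)² = 1.000
te_Signage = (6 + 4·7 + 14)/6 = 48/6 = 8; σ²_Signage = ((14−6)/6)² = 1.778
te_Security plan = (6 + 4·12 + 18)/6 = 72/6 = 12; σ²_Security plan = ((18−6)/6)² = 4.000

Forward pass:
ES_Permits = 0; EF_Permits = 7
ES_Catering order = 0; EF_Catering order = 7
ES_AV setup = 7; EF_AV setup = 7+6 = 13
ES_Stage build = max(EF_Permits=7, EF_Catering order=7) = 7; EF_Stage build = 7+6 = 13
ES_Marketing push = 7; EF_Marketing push = 7+9 = 16
ES_Ticketing = 7; EF_Ticketing = 7+12 = 19
ES_Staff briefing = 16; EF_Staff briefing = 16+13 = 29
ES_Rehearsal = max(EF_Permits=7, EF_Catering order=7) = 7; EF_Rehearsal = 7+14 = 21
ES_Signage = 7; EF_Signage = 7+8 = 15
ES_Security plan = max(EF_AV setup=13, EF_Stage build=13, EF_Ticketing=19, EF_Staff briefing=29, EF_Rehearsal=21, EF_Signage=15) = 29; EF_Security plan = 29+12 = 41
Expected project duration μ = 41 days. Critical path: Catering order → Marketing push → Staff briefing → Security plan.

Variance along critical path = 1.778 + 1.000 + 1.778 + 4.000 = 8.556; σ = 2.925 days.
D = μ + z·σ = 41 + 1.036·2.925 = 44.0 days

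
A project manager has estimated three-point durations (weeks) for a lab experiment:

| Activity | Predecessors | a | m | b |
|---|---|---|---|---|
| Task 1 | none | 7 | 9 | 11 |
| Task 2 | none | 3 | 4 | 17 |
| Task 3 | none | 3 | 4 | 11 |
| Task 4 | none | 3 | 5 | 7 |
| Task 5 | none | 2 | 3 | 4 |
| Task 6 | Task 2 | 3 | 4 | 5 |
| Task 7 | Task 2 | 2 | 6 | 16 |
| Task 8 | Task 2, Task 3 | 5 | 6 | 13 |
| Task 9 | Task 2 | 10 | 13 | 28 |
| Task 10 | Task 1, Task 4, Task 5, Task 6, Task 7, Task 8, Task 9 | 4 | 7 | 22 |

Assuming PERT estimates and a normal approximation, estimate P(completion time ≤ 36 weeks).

te_Task 1 = (7 + 4·9 + 11)/6 = 54/6 = 9; σ²_Task 1 = ((11−7)/6)² = 0.444
te_Task 2 = (3 + 4·4 + 17)/6 = 36/6 = 6; σ²_Task 2 = ((17−3)/6)² = 5.444
te_Task 3 = (3 + 4·4 + 11)/6 = 30/6 = 5; σ²_Task 3 = ((11−3)/6)² = 1.778
te_Task 4 = (3 + 4·5 + 7)/6 = 30/6 = 5; σ²_Task 4 = ((7−3)/6)² = 0.444
te_Task 5 = (2 + 4·3 + 4)/6 = 18/6 = 3; σ²_Task 5 = ((4−2)/6)² = 0.111
te_Task 6 = (3 + 4·4 + 5)/6 = 24/6 = 4; σ²_Task 6 = ((5−3)/6)² = 0.111
te_Task 7 = (2 + 4·6 + 16)/6 = 42/6 = 7; σ²_Task 7 = ((16−2)/6)² = 5.444
te_Task 8 = (5 + 4·6 + 13)/6 = 42/6 = 7; σ²_Task 8 = ((13−5)/6)² = 1.778
te_Task 9 = (10 + 4·13 + 28)/6 = 90/6 = 15; σ²_Task 9 = ((28−10)/6)² = 9.000
te_Task 10 = (4 + 4·7 + 22)/6 = 54/6 = 9; σ²_Task 10 = ((22−4)/6)² = 9.000

Forward pass:
ES_Task 1 = 0; EF_Task 1 = 9
ES_Task 2 = 0; EF_Task 2 = 6
ES_Task 3 = 0; EF_Task 3 = 5
ES_Task 4 = 0; EF_Task 4 = 5
ES_Task 5 = 0; EF_Task 5 = 3
ES_Task 6 = 6; EF_Task 6 = 6+4 = 10
ES_Task 7 = 6; EF_Task 7 = 6+7 = 13
ES_Task 8 = max(EF_Task 2=6, EF_Task 3=5) = 6; EF_Task 8 = 6+7 = 13
ES_Task 9 = 6; EF_Task 9 = 6+15 = 21
ES_Task 10 = max(EF_Task 1=9, EF_Task 4=5, EF_Task 5=3, EF_Task 6=10, EF_Task 7=13, EF_Task 8=13, EF_Task 9=21) = 21; EF_Task 10 = 21+9 = 30
Expected project duration μ = 30 weeks. Critical path: Task 2 → Task 9 → Task 10.

Variance along critical path = 5.444 + 9.000 + 9.000 = 23.444; σ = √23.444 = 4.842 weeks.
Z = (36 − 30) / 4.842 = 1.239
P(T ≤ 36) = Φ(1.239) ≈ 0.892

0.892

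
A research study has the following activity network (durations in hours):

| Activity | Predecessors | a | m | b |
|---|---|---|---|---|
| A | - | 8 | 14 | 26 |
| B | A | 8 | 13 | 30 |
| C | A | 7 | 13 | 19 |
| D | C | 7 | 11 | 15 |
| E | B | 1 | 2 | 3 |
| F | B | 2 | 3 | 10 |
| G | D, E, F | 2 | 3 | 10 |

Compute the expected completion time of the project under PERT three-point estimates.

43 hours

te_A = (8 + 4·14 + 26)/6 = 90/6 = 15
te_B = (8 + 4·13 + 30)/6 = 90/6 = 15
te_C = (7 + 4·13 + 19)/6 = 78/6 = 13
te_D = (7 + 4·11 + 15)/6 = 66/6 = 11
te_E = (1 + 4·2 + 3)/6 = 12/6 = 2
te_F = (2 + 4·3 + 10)/6 = 24/6 = 4
te_G = (2 + 4·3 + 10)/6 = 24/6 = 4

Forward pass:
ES_A = 0; EF_A = 15
ES_B = 15; EF_B = 15+15 = 30
ES_C = 15; EF_C = 15+13 = 28
ES_D = 28; EF_D = 28+11 = 39
ES_E = 30; EF_E = 30+2 = 32
ES_F = 30; EF_F = 30+4 = 34
ES_G = max(EF_D=39, EF_E=32, EF_F=34) = 39; EF_G = 39+4 = 43
Expected project duration μ = 43 hours. Critical path: A → C → D → G.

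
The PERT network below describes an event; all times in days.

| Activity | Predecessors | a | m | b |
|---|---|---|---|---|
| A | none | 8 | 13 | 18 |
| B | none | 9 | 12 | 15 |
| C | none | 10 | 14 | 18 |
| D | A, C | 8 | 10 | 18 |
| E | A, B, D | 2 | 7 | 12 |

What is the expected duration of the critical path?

32 days

te_A = (8 + 4·13 + 18)/6 = 78/6 = 13
te_B = (9 + 4·12 + 15)/6 = 72/6 = 12
te_C = (10 + 4·14 + 18)/6 = 84/6 = 14
te_D = (8 + 4·10 + 18)/6 = 66/6 = 11
te_E = (2 + 4·7 + 12)/6 = 42/6 = 7

Forward pass:
ES_A = 0; EF_A = 13
ES_B = 0; EF_B = 12
ES_C = 0; EF_C = 14
ES_D = max(EF_A=13, EF_C=14) = 14; EF_D = 14+11 = 25
ES_E = max(EF_A=13, EF_B=12, EF_D=25) = 25; EF_E = 25+7 = 32
Expected project duration μ = 32 days. Critical path: C → D → E.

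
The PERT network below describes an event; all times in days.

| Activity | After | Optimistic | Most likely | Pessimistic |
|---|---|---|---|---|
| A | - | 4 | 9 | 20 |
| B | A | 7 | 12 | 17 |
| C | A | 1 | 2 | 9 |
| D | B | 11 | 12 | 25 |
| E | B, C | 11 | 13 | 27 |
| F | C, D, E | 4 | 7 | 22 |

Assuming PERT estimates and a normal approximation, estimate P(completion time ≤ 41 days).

te_A = (4 + 4·9 + 20)/6 = 60/6 = 10; σ²_A = ((20−4)/6)² = 7.111
te_B = (7 + 4·12 + 17)/6 = 72/6 = 12; σ²_B = ((17−7)/6)² = 2.778
te_C = (1 + 4·2 + 9)/6 = 18/6 = 3; σ²_C = ((9−1)/6)² = 1.778
te_D = (11 + 4·12 + 25)/6 = 84/6 = 14; σ²_D = ((25−11)/6)² = 5.444
te_E = (11 + 4·13 + 27)/6 = 90/6 = 15; σ²_E = ((27−11)/6)² = 7.111
te_F = (4 + 4·7 + 22)/6 = 54/6 = 9; σ²_F = ((22−4)/6)² = 9.000

Forward pass:
ES_A = 0; EF_A = 10
ES_B = 10; EF_B = 10+12 = 22
ES_C = 10; EF_C = 10+3 = 13
ES_D = 22; EF_D = 22+14 = 36
ES_E = max(EF_B=22, EF_C=13) = 22; EF_E = 22+15 = 37
ES_F = max(EF_C=13, EF_D=36, EF_E=37) = 37; EF_F = 37+9 = 46
Expected project duration μ = 46 days. Critical path: A → B → E → F.

Variance along critical path = 7.111 + 2.778 + 7.111 + 9.000 = 26.000; σ = √26.000 = 5.099 days.
Z = (41 − 46) / 5.099 = -0.981
P(T ≤ 41) = Φ(-0.981) ≈ 0.163

0.163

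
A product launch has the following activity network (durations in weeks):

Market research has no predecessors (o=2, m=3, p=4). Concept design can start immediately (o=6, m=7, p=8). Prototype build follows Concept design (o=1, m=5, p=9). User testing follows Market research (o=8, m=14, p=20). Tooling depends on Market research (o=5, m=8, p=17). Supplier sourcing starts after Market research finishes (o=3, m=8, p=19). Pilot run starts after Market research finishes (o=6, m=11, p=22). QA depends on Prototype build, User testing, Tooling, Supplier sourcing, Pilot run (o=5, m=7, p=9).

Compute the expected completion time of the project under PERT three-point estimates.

te_Market research = (2 + 4·3 + 4)/6 = 18/6 = 3
te_Concept design = (6 + 4·7 + 8)/6 = 42/6 = 7
te_Prototype build = (1 + 4·5 + 9)/6 = 30/6 = 5
te_User testing = (8 + 4·14 + 20)/6 = 84/6 = 14
te_Tooling = (5 + 4·8 + 17)/6 = 54/6 = 9
te_Supplier sourcing = (3 + 4·8 + 19)/6 = 54/6 = 9
te_Pilot run = (6 + 4·11 + 22)/6 = 72/6 = 12
te_QA = (5 + 4·7 + 9)/6 = 42/6 = 7

Forward pass:
ES_Market research = 0; EF_Market research = 3
ES_Concept design = 0; EF_Concept design = 7
ES_Prototype build = 7; EF_Prototype build = 7+5 = 12
ES_User testing = 3; EF_User testing = 3+14 = 17
ES_Tooling = 3; EF_Tooling = 3+9 = 12
ES_Supplier sourcing = 3; EF_Supplier sourcing = 3+9 = 12
ES_Pilot run = 3; EF_Pilot run = 3+12 = 15
ES_QA = max(EF_Prototype build=12, EF_User testing=17, EF_Tooling=12, EF_Supplier sourcing=12, EF_Pilot run=15) = 17; EF_QA = 17+7 = 24
Expected project duration μ = 24 weeks. Critical path: Market research → User testing → QA.

24 weeks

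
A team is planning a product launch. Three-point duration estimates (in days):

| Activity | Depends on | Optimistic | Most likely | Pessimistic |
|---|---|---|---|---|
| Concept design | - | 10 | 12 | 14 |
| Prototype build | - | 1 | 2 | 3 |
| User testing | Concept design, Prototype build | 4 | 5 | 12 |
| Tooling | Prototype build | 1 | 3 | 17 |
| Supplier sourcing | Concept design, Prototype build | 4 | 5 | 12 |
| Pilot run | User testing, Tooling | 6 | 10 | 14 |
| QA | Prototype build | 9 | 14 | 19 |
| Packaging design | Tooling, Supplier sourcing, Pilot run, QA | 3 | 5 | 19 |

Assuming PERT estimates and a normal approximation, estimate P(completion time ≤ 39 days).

0.885

te_Concept design = (10 + 4·12 + 14)/6 = 72/6 = 12; σ²_Concept design = ((14−10)/6)² = 0.444
te_Prototype build = (1 + 4·2 + 3)/6 = 12/6 = 2; σ²_Prototype build = ((3−1)/6)² = 0.111
te_User testing = (4 + 4·5 + 12)/6 = 36/6 = 6; σ²_User testing = ((12−4)/6)² = 1.778
te_Tooling = (1 + 4·3 + 17)/6 = 30/6 = 5; σ²_Tooling = ((17−1)/6)² = 7.111
te_Supplier sourcing = (4 + 4·5 + 12)/6 = 36/6 = 6; σ²_Supplier sourcing = ((12−4)/6)² = 1.778
te_Pilot run = (6 + 4·10 + 14)/6 = 60/6 = 10; σ²_Pilot run = ((14−6)/6)² = 1.778
te_QA = (9 + 4·14 + 19)/6 = 84/6 = 14; σ²_QA = ((19−9)/6)² = 2.778
te_Packaging design = (3 + 4·5 + 19)/6 = 42/6 = 7; σ²_Packaging design = ((19−3)/6)² = 7.111

Forward pass:
ES_Concept design = 0; EF_Concept design = 12
ES_Prototype build = 0; EF_Prototype build = 2
ES_User testing = max(EF_Concept design=12, EF_Prototype build=2) = 12; EF_User testing = 12+6 = 18
ES_Tooling = 2; EF_Tooling = 2+5 = 7
ES_Supplier sourcing = max(EF_Concept design=12, EF_Prototype build=2) = 12; EF_Supplier sourcing = 12+6 = 18
ES_Pilot run = max(EF_User testing=18, EF_Tooling=7) = 18; EF_Pilot run = 18+10 = 28
ES_QA = 2; EF_QA = 2+14 = 16
ES_Packaging design = max(EF_Tooling=7, EF_Supplier sourcing=18, EF_Pilot run=28, EF_QA=16) = 28; EF_Packaging design = 28+7 = 35
Expected project duration μ = 35 days. Critical path: Concept design → User testing → Pilot run → Packaging design.

Variance along critical path = 0.444 + 1.778 + 1.778 + 7.111 = 11.111; σ = √11.111 = 3.333 days.
Z = (39 − 35) / 3.333 = 1.200
P(T ≤ 39) = Φ(1.200) ≈ 0.885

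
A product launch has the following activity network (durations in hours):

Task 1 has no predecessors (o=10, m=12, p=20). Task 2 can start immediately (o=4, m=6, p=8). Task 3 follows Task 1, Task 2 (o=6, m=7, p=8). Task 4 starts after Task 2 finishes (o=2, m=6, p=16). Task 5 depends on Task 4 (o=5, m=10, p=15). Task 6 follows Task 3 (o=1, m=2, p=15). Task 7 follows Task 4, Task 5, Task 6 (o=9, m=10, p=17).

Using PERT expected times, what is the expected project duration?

te_Task 1 = (10 + 4·12 + 20)/6 = 78/6 = 13
te_Task 2 = (4 + 4·6 + 8)/6 = 36/6 = 6
te_Task 3 = (6 + 4·7 + 8)/6 = 42/6 = 7
te_Task 4 = (2 + 4·6 + 16)/6 = 42/6 = 7
te_Task 5 = (5 + 4·10 + 15)/6 = 60/6 = 10
te_Task 6 = (1 + 4·2 + 15)/6 = 24/6 = 4
te_Task 7 = (9 + 4·10 + 17)/6 = 66/6 = 11

Forward pass:
ES_Task 1 = 0; EF_Task 1 = 13
ES_Task 2 = 0; EF_Task 2 = 6
ES_Task 3 = max(EF_Task 1=13, EF_Task 2=6) = 13; EF_Task 3 = 13+7 = 20
ES_Task 4 = 6; EF_Task 4 = 6+7 = 13
ES_Task 5 = 13; EF_Task 5 = 13+10 = 23
ES_Task 6 = 20; EF_Task 6 = 20+4 = 24
ES_Task 7 = max(EF_Task 4=13, EF_Task 5=23, EF_Task 6=24) = 24; EF_Task 7 = 24+11 = 35
Expected project duration μ = 35 hours. Critical path: Task 1 → Task 3 → Task 6 → Task 7.

35 hours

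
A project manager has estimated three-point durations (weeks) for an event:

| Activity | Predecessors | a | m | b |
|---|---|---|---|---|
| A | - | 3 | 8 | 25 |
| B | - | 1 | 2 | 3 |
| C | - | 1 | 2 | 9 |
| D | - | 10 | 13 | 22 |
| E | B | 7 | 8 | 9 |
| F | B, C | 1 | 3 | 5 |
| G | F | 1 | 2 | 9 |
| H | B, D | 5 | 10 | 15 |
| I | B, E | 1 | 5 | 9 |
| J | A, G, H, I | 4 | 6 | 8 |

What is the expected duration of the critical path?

te_A = (3 + 4·8 + 25)/6 = 60/6 = 10
te_B = (1 + 4·2 + 3)/6 = 12/6 = 2
te_C = (1 + 4·2 + 9)/6 = 18/6 = 3
te_D = (10 + 4·13 + 22)/6 = 84/6 = 14
te_E = (7 + 4·8 + 9)/6 = 48/6 = 8
te_F = (1 + 4·3 + 5)/6 = 18/6 = 3
te_G = (1 + 4·2 + 9)/6 = 18/6 = 3
te_H = (5 + 4·10 + 15)/6 = 60/6 = 10
te_I = (1 + 4·5 + 9)/6 = 30/6 = 5
te_J = (4 + 4·6 + 8)/6 = 36/6 = 6

Forward pass:
ES_A = 0; EF_A = 10
ES_B = 0; EF_B = 2
ES_C = 0; EF_C = 3
ES_D = 0; EF_D = 14
ES_E = 2; EF_E = 2+8 = 10
ES_F = max(EF_B=2, EF_C=3) = 3; EF_F = 3+3 = 6
ES_G = 6; EF_G = 6+3 = 9
ES_H = max(EF_B=2, EF_D=14) = 14; EF_H = 14+10 = 24
ES_I = max(EF_B=2, EF_E=10) = 10; EF_I = 10+5 = 15
ES_J = max(EF_A=10, EF_G=9, EF_H=24, EF_I=15) = 24; EF_J = 24+6 = 30
Expected project duration μ = 30 weeks. Critical path: D → H → J.

30 weeks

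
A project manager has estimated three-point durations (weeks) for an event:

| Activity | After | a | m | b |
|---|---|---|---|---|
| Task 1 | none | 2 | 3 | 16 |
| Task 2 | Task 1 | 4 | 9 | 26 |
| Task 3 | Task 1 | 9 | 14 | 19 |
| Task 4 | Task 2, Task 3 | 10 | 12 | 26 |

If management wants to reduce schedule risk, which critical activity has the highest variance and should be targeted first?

te_Task 1 = (2 + 4·3 + 16)/6 = 30/6 = 5; σ²_Task 1 = ((16−2)/6)² = 5.444
te_Task 2 = (4 + 4·9 + 26)/6 = 66/6 = 11; σ²_Task 2 = ((26−4)/6)² = 13.444
te_Task 3 = (9 + 4·14 + 19)/6 = 84/6 = 14; σ²_Task 3 = ((19−9)/6)² = 2.778
te_Task 4 = (10 + 4·12 + 26)/6 = 84/6 = 14; σ²_Task 4 = ((26−10)/6)² = 7.111

Forward pass:
ES_Task 1 = 0; EF_Task 1 = 5
ES_Task 2 = 5; EF_Task 2 = 5+11 = 16
ES_Task 3 = 5; EF_Task 3 = 5+14 = 19
ES_Task 4 = max(EF_Task 2=16, EF_Task 3=19) = 19; EF_Task 4 = 19+14 = 33
Expected project duration μ = 33 weeks. Critical path: Task 1 → Task 3 → Task 4.

Variances on critical path: σ²_Task 1=5.444, σ²_Task 3=2.778, σ²_Task 4=7.111.
Largest is σ²_Task 4 = 7.111.

Task 4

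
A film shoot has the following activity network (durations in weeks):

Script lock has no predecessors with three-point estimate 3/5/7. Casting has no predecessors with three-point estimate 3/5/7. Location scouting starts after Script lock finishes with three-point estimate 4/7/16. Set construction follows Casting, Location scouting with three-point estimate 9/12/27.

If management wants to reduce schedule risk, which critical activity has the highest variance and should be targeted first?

Set construction

te_Script lock = (3 + 4·5 + 7)/6 = 30/6 = 5; σ²_Script lock = ((7−3)/6)² = 0.444
te_Casting = (3 + 4·5 + 7)/6 = 30/6 = 5; σ²_Casting = ((7−3)/6)² = 0.444
te_Location scouting = (4 + 4·7 + 16)/6 = 48/6 = 8; σ²_Location scouting = ((16−4)/6)² = 4.000
te_Set construction = (9 + 4·12 + 27)/6 = 84/6 = 14; σ²_Set construction = ((27−9)/6)² = 9.000

Forward pass:
ES_Script lock = 0; EF_Script lock = 5
ES_Casting = 0; EF_Casting = 5
ES_Location scouting = 5; EF_Location scouting = 5+8 = 13
ES_Set construction = max(EF_Casting=5, EF_Location scouting=13) = 13; EF_Set construction = 13+14 = 27
Expected project duration μ = 27 weeks. Critical path: Script lock → Location scouting → Set construction.

Variances on critical path: σ²_Script lock=0.444, σ²_Location scouting=4.000, σ²_Set construction=9.000.
Largest is σ²_Set construction = 9.000.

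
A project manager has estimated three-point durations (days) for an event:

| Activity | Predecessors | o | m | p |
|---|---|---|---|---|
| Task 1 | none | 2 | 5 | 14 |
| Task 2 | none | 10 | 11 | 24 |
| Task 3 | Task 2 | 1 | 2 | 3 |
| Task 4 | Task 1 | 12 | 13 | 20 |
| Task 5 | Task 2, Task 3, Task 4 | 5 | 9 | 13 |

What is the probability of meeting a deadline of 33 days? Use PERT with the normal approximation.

te_Task 1 = (2 + 4·5 + 14)/6 = 36/6 = 6; σ²_Task 1 = ((14−2)/6)² = 4.000
te_Task 2 = (10 + 4·11 + 24)/6 = 78/6 = 13; σ²_Task 2 = ((24−10)/6)² = 5.444
te_Task 3 = (1 + 4·2 + 3)/6 = 12/6 = 2; σ²_Task 3 = ((3−1)/6)² = 0.111
te_Task 4 = (12 + 4·13 + 20)/6 = 84/6 = 14; σ²_Task 4 = ((20−12)/6)² = 1.778
te_Task 5 = (5 + 4·9 + 13)/6 = 54/6 = 9; σ²_Task 5 = ((13−5)/6)² = 1.778

Forward pass:
ES_Task 1 = 0; EF_Task 1 = 6
ES_Task 2 = 0; EF_Task 2 = 13
ES_Task 3 = 13; EF_Task 3 = 13+2 = 15
ES_Task 4 = 6; EF_Task 4 = 6+14 = 20
ES_Task 5 = max(EF_Task 2=13, EF_Task 3=15, EF_Task 4=20) = 20; EF_Task 5 = 20+9 = 29
Expected project duration μ = 29 days. Critical path: Task 1 → Task 4 → Task 5.

Variance along critical path = 4.000 + 1.778 + 1.778 = 7.556; σ = √7.556 = 2.749 days.
Z = (33 − 29) / 2.749 = 1.455
P(T ≤ 33) = Φ(1.455) ≈ 0.927

0.927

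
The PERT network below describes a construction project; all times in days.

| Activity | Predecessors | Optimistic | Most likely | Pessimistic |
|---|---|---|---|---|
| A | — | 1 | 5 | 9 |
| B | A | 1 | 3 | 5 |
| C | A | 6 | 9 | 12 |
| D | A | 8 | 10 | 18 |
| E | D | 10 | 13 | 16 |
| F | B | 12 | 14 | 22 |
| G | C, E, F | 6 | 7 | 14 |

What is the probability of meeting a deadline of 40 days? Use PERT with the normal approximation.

te_A = (1 + 4·5 + 9)/6 = 30/6 = 5; σ²_A = ((9−1)/6)² = 1.778
te_B = (1 + 4·3 + 5)/6 = 18/6 = 3; σ²_B = ((5−1)/6)² = 0.444
te_C = (6 + 4·9 + 12)/6 = 54/6 = 9; σ²_C = ((12−6)/6)² = 1.000
te_D = (8 + 4·10 + 18)/6 = 66/6 = 11; σ²_D = ((18−8)/6)² = 2.778
te_E = (10 + 4·13 + 16)/6 = 78/6 = 13; σ²_E = ((16−10)/6)² = 1.000
te_F = (12 + 4·14 + 22)/6 = 90/6 = 15; σ²_F = ((22−12)/6)² = 2.778
te_G = (6 + 4·7 + 14)/6 = 48/6 = 8; σ²_G = ((14−6)/6)² = 1.778

Forward pass:
ES_A = 0; EF_A = 5
ES_B = 5; EF_B = 5+3 = 8
ES_C = 5; EF_C = 5+9 = 14
ES_D = 5; EF_D = 5+11 = 16
ES_E = 16; EF_E = 16+13 = 29
ES_F = 8; EF_F = 8+15 = 23
ES_G = max(EF_C=14, EF_E=29, EF_F=23) = 29; EF_G = 29+8 = 37
Expected project duration μ = 37 days. Critical path: A → D → E → G.

Variance along critical path = 1.778 + 2.778 + 1.000 + 1.778 = 7.333; σ = √7.333 = 2.708 days.
Z = (40 − 37) / 2.708 = 1.108
P(T ≤ 40) = Φ(1.108) ≈ 0.866

0.866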